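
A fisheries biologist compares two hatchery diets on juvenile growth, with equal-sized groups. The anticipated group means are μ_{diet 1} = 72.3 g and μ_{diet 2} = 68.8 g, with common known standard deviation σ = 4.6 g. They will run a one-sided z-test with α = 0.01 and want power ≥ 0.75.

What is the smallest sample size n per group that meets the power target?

Standardized effect: d = |μ_{diet 1} − μ_{diet 2}| / σ = |72.3 − 68.8| / 4.6 = 0.7609
Set Φ(δ − 2.326) = 0.75; then δ − 2.326 = Φ⁻¹(0.75) = 0.674, giving δ = 3.001.
δ = d·√(n/2) ⇒ n = 2(δ/d)² = 2 × (3.001 / 0.7609)² = 31.11.
Rounding up, n = 32 per group.

n = 32 per group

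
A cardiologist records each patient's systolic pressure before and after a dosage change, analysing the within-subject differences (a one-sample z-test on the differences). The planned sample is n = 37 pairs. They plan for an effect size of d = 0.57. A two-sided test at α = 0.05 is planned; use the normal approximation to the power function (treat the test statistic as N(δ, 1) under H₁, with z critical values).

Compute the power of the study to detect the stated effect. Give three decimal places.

Power ≈ 0.934

Noncentrality parameter: δ = d·√n = 0.57 × √37 = 3.4672
Two-sided α = 0.05 → critical value z_{0.025} = 1.960.
Power = Φ(δ − 1.960) + Φ(−δ − 1.960) = Φ(1.507) + Φ(-5.427) = 0.9341 + 0.0000 = 0.9341.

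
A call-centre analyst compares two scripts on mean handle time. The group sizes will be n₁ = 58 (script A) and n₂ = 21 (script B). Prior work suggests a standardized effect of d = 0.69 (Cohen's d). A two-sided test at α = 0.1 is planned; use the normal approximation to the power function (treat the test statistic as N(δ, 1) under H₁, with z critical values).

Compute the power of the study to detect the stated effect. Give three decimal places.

Power ≈ 0.856

Noncentrality parameter: δ = d / √(1/n₁ + 1/n₂) = 0.69 / √(1/58 + 1/21) = 2.7093
Two-sided α = 0.1 → critical value z_{0.05} = 1.645.
Power = Φ(δ − 1.645) + Φ(−δ − 1.645) = Φ(1.064) + Φ(-4.354) = 0.8564 + 0.0000 = 0.8564.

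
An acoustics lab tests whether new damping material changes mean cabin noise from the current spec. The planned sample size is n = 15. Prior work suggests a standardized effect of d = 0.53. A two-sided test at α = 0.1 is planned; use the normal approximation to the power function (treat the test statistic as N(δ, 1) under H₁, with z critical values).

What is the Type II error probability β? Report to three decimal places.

β ≈ 0.342

Noncentrality parameter: δ = d·√n = 0.53 × √15 = 2.0527
Critical value for a two-sided test at α = 0.1: z_{α/2} = 1.645.
Power = Φ(δ − 1.645) + Φ(−δ − 1.645) = Φ(0.408) + Φ(-3.698) = 0.6583 + 0.0001 = 0.6584.
Type II error: β = 1 − power = 1 − 0.6584 = 0.3416.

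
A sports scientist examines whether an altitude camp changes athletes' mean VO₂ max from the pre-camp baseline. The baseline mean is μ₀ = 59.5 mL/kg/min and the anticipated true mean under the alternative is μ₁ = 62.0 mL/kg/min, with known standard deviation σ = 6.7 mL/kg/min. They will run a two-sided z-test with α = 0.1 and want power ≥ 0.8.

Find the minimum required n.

n = 45

Standardized effect: d = |μ₁ − μ₀| / σ = |62.0 − 59.5| / 6.7 = 0.3731
For power 0.8 need Φ(δ − z_{0.05}) = 0.8, so δ = z_{0.05} + z_{0.20} = 1.645 + 0.842 = 2.486.
(Ignoring the negligible lower-tail rejection probability gives the usual closed-form inversion.)
δ = d·√n ⇒ n = (δ/d)² = (2.486 / 0.3731)² = 44.41.
Round up to the next whole unit.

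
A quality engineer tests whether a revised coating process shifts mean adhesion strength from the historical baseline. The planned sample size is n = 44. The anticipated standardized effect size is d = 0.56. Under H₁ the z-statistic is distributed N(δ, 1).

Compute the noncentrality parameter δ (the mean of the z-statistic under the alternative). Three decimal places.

δ ≈ 3.715

The noncentrality parameter scales effect size by the design's sample-size factor: δ = d·√n = 0.56 × √44 = 3.7146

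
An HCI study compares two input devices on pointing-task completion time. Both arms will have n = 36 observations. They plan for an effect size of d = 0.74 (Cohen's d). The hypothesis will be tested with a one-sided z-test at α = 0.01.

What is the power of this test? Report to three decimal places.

Noncentrality parameter: δ = d·√(n/2) = 0.74 × √(36/2) = 3.1396
One-sided α = 0.01 → critical value z_{0.01} = 2.326.
Power = P(Z > 2.326 − δ) = Φ(0.813) = 0.7920.

Power ≈ 0.792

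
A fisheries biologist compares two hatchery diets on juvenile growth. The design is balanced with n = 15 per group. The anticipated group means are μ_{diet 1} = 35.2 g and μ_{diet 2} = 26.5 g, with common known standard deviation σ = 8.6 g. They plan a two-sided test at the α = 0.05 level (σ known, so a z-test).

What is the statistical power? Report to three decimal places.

Power ≈ 0.791

Standardized effect: d = |μ_{diet 1} − μ_{diet 2}| / σ = |35.2 − 26.5| / 8.6 = 1.0116
Noncentrality parameter: δ = d·√(n/2) = 1.0116 × √(15/2) = 2.7705
Critical value for a two-sided test at α = 0.05: z_{α/2} = 1.960.
Power = Φ(δ − 1.960) + Φ(−δ − 1.960) = Φ(0.810) + Φ(-4.730) = 0.7912 + 0.0000 = 0.7912.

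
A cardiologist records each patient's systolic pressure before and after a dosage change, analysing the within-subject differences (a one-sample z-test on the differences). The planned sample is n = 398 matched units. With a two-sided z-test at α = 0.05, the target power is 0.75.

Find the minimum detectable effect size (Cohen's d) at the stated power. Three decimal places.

d ≈ 0.132

Need Φ(δ − 1.960) = 0.75, so δ = 1.960 + 0.674 = 2.634.
(The second rejection-region term Φ(−δ − z_{α/2}) is negligible and dropped.)
δ = d·√n ⇒ d = δ/√n = 2.634/√398 = 0.1321.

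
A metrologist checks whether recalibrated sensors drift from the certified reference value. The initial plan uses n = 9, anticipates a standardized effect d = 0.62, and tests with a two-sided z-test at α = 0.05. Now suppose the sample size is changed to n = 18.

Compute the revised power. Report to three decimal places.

Power ≈ 0.749

With n = 18: δ = d·√n = 0.62 × √18 = 2.6304. Critical value z_{0.025} = 1.960.
Revised power = Φ(δ − 1.960) + Φ(−δ − 1.960) = Φ(0.670) + Φ(-4.590) = 0.7487 + 0.0000 = 0.7487.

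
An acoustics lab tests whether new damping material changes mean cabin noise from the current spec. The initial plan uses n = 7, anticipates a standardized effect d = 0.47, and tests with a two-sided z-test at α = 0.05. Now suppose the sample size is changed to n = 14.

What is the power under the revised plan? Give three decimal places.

With n = 14: δ = d·√n = 0.47 × √14 = 1.7586. Critical value z_{0.025} = 1.960.
Revised power = Φ(δ − 1.960) + Φ(−δ − 1.960) = Φ(-0.201) + Φ(-3.719) = 0.4202 + 0.0001 = 0.4203.

Power ≈ 0.420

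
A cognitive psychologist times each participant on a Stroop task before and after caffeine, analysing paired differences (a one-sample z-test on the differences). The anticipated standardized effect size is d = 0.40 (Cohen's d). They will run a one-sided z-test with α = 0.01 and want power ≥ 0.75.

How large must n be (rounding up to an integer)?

For power 0.75 need Φ(δ − z_{0.01}) = 0.75, so δ = z_{0.01} + z_{0.25} = 2.326 + 0.674 = 3.001.
δ = d·√n ⇒ n = (δ/d)² = (3.001 / 0.40)² = 56.28.
Round up to the next whole unit.

n = 57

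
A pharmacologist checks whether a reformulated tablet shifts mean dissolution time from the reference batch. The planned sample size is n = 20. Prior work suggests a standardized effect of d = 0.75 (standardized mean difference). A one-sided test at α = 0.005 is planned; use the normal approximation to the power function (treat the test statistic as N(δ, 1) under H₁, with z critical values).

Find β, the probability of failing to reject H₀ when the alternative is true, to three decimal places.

β ≈ 0.218

Noncentrality parameter: δ = d·√n = 0.75 × √20 = 3.3541
Critical value for a one-sided test at α = 0.005: z_α = 2.576.
Power = Φ(δ − 2.576) = Φ(0.778) = 0.7818.
Type II error: β = 1 − power = 1 − 0.7818 = 0.2182.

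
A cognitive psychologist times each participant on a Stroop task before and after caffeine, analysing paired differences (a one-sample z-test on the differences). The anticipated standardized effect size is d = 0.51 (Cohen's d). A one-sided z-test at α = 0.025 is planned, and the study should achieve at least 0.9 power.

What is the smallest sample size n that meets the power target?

Set Φ(δ − 1.960) = 0.9; then δ − 1.960 = Φ⁻¹(0.9) = 1.282, giving δ = 3.242.
δ = d·√n ⇒ n = (δ/d)² = (3.242 / 0.51)² = 40.40.
Rounding up, n = 41.

n = 41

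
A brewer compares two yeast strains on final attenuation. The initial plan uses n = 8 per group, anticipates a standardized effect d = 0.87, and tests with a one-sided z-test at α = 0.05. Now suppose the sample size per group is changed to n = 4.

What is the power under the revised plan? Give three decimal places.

With n = 4 per group: δ = d·√(n/2) = 0.87 × √(4/2) = 1.2304. Critical value z_{0.05} = 1.645.
Revised power = Φ(δ − 1.645) = Φ(-0.414) = 0.3393.

Power ≈ 0.339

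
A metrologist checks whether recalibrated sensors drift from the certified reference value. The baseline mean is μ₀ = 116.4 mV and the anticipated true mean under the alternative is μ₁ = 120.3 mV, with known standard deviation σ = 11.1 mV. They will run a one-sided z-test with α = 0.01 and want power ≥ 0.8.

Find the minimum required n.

n = 82

Standardized effect: d = |μ₁ − μ₀| / σ = |120.3 − 116.4| / 11.1 = 0.3514
For power 0.8 need Φ(δ − z_{0.01}) = 0.8, so δ = z_{0.01} + z_{0.20} = 2.326 + 0.842 = 3.168.
δ = d·√n ⇒ n = (δ/d)² = (3.168 / 0.3514)² = 81.30.
Rounding up, n = 82.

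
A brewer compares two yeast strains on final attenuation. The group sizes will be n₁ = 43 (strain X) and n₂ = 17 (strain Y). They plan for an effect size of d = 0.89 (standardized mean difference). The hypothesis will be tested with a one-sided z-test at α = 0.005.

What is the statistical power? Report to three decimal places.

Noncentrality parameter: δ = d / √(1/n₁ + 1/n₂) = 0.89 / √(1/43 + 1/17) = 3.1065
Critical value for a one-sided test at α = 0.005: z_α = 2.576.
Power = P(Z > 2.576 − δ) = Φ(0.531) = 0.7022.

Power ≈ 0.702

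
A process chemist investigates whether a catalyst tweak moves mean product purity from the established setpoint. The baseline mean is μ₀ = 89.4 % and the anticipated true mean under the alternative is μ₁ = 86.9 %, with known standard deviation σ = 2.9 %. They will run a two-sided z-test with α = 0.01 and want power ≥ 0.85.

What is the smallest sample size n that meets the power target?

Standardized effect: d = |μ₁ − μ₀| / σ = |86.9 − 89.4| / 2.9 = 0.8621
For power 0.85 need Φ(δ − z_{0.005}) = 0.85, so δ = z_{0.005} + z_{0.15} = 2.576 + 1.036 = 3.612.
(For δ > 0 the lower-tail rejection region contributes negligibly to power, so the one-term inversion is standard.)
δ = d·√n ⇒ n = (δ/d)² = (3.612 / 0.8621)² = 17.56.
Round up to the next whole unit.

n = 18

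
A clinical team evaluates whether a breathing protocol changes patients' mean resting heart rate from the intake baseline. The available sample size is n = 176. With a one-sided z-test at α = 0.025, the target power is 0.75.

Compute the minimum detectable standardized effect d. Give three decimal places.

Required noncentrality: δ = z_{0.025} + z_{0.25} = 1.960 + 0.674 = 2.634.
δ = d·√n ⇒ d = δ/√n = 2.634/√176 = 0.1986.

d ≈ 0.199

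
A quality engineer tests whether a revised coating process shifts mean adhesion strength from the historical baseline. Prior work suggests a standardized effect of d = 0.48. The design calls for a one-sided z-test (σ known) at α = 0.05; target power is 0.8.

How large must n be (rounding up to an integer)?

n = 27

For power 0.8 need Φ(δ − z_{0.05}) = 0.8, so δ = z_{0.05} + z_{0.20} = 1.645 + 0.842 = 2.486.
δ = d·√n ⇒ n = (δ/d)² = (2.486 / 0.48)² = 26.83.
Round up to the next whole unit.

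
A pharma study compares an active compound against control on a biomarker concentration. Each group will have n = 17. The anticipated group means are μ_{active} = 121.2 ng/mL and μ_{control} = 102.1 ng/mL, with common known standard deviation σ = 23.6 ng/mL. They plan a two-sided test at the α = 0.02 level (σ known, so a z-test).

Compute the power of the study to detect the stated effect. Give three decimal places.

Standardized effect: d = |μ_{active} − μ_{control}| / σ = |121.2 − 102.1| / 23.6 = 0.8093
Noncentrality parameter: δ = d·√(n/2) = 0.8093 × √(17/2) = 2.3596
Two-sided α = 0.02 → critical value z_{0.01} = 2.326.
Power = Φ(δ − 2.326) + Φ(−δ − 2.326) = Φ(0.033) + Φ(-4.686) = 0.5132 + 0.0000 = 0.5132.

Power ≈ 0.513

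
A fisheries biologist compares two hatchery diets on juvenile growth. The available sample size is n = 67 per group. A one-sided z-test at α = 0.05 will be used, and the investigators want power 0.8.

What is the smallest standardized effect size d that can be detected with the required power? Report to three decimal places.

Required noncentrality: δ = z_{0.05} + z_{0.20} = 1.645 + 0.842 = 2.486.
δ = d·√(n/2) ⇒ d = δ/√(n/2) = 2.486/√(67/2) = 0.4296.

d ≈ 0.430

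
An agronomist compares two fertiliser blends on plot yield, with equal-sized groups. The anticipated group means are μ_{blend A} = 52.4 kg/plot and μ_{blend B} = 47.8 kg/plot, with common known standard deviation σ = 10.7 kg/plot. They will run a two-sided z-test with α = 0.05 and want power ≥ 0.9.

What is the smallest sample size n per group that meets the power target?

n = 114 per group

Standardized effect: d = |μ_{blend A} − μ_{blend B}| / σ = |52.4 − 47.8| / 10.7 = 0.4299
For power 0.9 need Φ(δ − z_{0.025}) = 0.9, so δ = z_{0.025} + z_{0.10} = 1.960 + 1.282 = 3.242.
(The Φ(−δ − z_{α/2}) term is vanishingly small for δ > 0 and is dropped in the standard sample-size formula.)
δ = d·√(n/2) ⇒ n = 2(δ/d)² = 2 × (3.242 / 0.4299)² = 113.70.
Rounding up, n = 114 per group.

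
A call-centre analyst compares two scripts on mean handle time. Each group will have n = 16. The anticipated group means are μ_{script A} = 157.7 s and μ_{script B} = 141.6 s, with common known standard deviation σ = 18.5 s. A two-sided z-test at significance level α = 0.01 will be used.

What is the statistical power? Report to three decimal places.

Standardized effect: d = |μ_{script A} − μ_{script B}| / σ = |157.7 − 141.6| / 18.5 = 0.8703
Noncentrality parameter: δ = d·√(n/2) = 0.8703 × √(16/2) = 2.4615
Critical value for a two-sided test at α = 0.01: z_{α/2} = 2.576.
Power = Φ(δ − 2.576) + Φ(−δ − 2.576) = Φ(-0.114) + Φ(-5.037) = 0.4545 + 0.0000 = 0.4545.

Power ≈ 0.454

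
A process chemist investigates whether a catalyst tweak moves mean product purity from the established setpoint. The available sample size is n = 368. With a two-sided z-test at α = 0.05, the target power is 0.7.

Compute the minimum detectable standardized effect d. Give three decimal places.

Required noncentrality: δ = z_{0.025} + z_{0.30} = 1.960 + 0.524 = 2.484.
(Lower-tail contribution to power is negligible for δ > 0.)
δ = d·√n ⇒ d = δ/√n = 2.484/√368 = 0.1295.

d ≈ 0.130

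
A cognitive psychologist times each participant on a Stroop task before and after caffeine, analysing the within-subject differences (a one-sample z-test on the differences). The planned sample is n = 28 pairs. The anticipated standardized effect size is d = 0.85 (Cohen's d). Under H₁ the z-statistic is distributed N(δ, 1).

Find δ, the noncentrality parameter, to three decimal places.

δ = d·√n = 0.85 × √28 = 4.4978

δ ≈ 4.498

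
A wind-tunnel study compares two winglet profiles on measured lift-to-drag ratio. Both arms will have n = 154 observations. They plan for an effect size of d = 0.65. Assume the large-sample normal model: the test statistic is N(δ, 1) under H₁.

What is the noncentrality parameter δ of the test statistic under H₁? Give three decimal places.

δ = d·√(n/2) = 0.65 × √(154/2) = 5.7037

δ ≈ 5.704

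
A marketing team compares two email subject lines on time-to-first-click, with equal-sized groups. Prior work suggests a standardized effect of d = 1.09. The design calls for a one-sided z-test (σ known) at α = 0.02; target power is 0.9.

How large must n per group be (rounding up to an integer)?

n = 19 per group

Set Φ(δ − 2.054) = 0.9; then δ − 2.054 = Φ⁻¹(0.9) = 1.282, giving δ = 3.335.
δ = d·√(n/2) ⇒ n = 2(δ/d)² = 2 × (3.335 / 1.09)² = 18.73.
Rounding up, n = 19 per group.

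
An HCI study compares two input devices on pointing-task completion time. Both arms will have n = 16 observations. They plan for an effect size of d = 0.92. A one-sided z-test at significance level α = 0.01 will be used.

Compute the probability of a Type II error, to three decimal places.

β ≈ 0.391

Noncentrality parameter: δ = d·√(n/2) = 0.92 × √(16/2) = 2.6022
One-sided α = 0.01 → critical value z_{0.01} = 2.326.
Power = Φ(δ − 2.326) = Φ(0.276) = 0.6087.
Type II error: β = 1 − power = 1 − 0.6087 = 0.3913.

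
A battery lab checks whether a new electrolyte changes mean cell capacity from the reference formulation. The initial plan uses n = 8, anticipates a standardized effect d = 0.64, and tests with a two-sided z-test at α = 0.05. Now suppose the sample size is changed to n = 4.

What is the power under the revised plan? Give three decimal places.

With n = 4: δ = d·√n = 0.64 × √4 = 1.2800. Critical value z_{0.025} = 1.960.
Revised power = Φ(δ − 1.960) + Φ(−δ − 1.960) = Φ(-0.680) + Φ(-3.240) = 0.2483 + 0.0006 = 0.2489.

Power ≈ 0.249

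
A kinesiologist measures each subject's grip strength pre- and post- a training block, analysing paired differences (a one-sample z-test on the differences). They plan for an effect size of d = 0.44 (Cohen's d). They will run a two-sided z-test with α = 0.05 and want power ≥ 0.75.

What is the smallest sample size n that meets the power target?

n = 36

For power 0.75 need Φ(δ − z_{0.025}) = 0.75, so δ = z_{0.025} + z_{0.25} = 1.960 + 0.674 = 2.634.
(Ignoring the negligible lower-tail rejection probability gives the usual closed-form inversion.)
δ = d·√n ⇒ n = (δ/d)² = (2.634 / 0.44)² = 35.85.
Round up to the next whole unit.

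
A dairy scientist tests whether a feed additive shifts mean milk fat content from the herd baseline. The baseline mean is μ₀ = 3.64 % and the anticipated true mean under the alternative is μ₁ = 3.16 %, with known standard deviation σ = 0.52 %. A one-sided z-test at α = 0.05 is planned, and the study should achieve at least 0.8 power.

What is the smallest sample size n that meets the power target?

Standardized effect: d = |μ₁ − μ₀| / σ = |3.16 − 3.64| / 0.52 = 0.9231
Set Φ(δ − 1.645) = 0.8; then δ − 1.645 = Φ⁻¹(0.8) = 0.842, giving δ = 2.486.
δ = d·√n ⇒ n = (δ/d)² = (2.486 / 0.9231)² = 7.26.
Rounding up, n = 8.

n = 8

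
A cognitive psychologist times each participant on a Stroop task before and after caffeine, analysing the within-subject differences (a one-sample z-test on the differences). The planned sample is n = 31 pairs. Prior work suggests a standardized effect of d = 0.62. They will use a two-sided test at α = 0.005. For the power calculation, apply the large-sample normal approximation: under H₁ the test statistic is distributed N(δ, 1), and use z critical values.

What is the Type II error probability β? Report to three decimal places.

β ≈ 0.259

Noncentrality parameter: δ = d·√n = 0.62 × √31 = 3.4520
Critical value for a two-sided test at α = 0.005: z_{α/2} = 2.807.
Power = Φ(δ − 2.807) + Φ(−δ − 2.807) = Φ(0.645) + Φ(-6.259) = 0.7405 + 0.0000 = 0.7405.
Type II error: β = 1 − power = 1 − 0.7405 = 0.2595.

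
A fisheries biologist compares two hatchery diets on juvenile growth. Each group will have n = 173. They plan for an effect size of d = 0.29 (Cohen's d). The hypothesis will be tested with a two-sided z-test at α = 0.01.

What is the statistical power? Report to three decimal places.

Power ≈ 0.548

Noncentrality parameter: δ = d·√(n/2) = 0.29 × √(173/2) = 2.6972
Critical value for a two-sided test at α = 0.01: z_{α/2} = 2.576.
Power = Φ(δ − 2.576) + Φ(−δ − 2.576) = Φ(0.121) + Φ(-5.273) = 0.5483 + 0.0000 = 0.5483.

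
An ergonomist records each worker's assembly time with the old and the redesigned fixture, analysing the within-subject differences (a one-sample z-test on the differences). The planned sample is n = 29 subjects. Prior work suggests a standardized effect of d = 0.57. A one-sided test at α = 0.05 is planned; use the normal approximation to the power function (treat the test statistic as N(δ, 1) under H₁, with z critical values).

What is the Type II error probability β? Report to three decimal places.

β ≈ 0.077

Noncentrality parameter: δ = d·√n = 0.57 × √29 = 3.0695
One-sided α = 0.05 → critical value z_{0.05} = 1.645.
Power = P(Z > 1.645 − δ) = Φ(1.425) = 0.9229.
Type II error: β = 1 − power = 1 − 0.9229 = 0.0771.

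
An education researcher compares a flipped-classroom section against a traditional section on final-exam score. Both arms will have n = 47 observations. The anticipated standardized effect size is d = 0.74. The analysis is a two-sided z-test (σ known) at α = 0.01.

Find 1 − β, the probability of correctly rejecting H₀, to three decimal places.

Power ≈ 0.844

Noncentrality parameter: δ = d·√(n/2) = 0.74 × √(47/2) = 3.5873
Two-sided α = 0.01 → critical value z_{0.005} = 2.576.
Power = Φ(δ − 2.576) + Φ(−δ − 2.576) = Φ(1.011) + Φ(-6.163) = 0.8441 + 0.0000 = 0.8441.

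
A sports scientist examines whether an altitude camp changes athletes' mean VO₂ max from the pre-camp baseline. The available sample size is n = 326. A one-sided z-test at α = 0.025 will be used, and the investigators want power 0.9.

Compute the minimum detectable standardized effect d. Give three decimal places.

Need Φ(δ − 1.960) = 0.9, so δ = 1.960 + 1.282 = 3.242.
δ = d·√n ⇒ d = δ/√n = 3.242/√326 = 0.1795.

d ≈ 0.180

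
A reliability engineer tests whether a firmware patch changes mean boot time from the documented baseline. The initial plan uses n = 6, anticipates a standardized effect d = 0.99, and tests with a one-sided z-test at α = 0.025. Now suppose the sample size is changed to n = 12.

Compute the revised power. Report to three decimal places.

With n = 12: δ = d·√n = 0.99 × √12 = 3.4295. Critical value z_{0.025} = 1.960.
Revised power = P(Z > 1.960 − δ) = Φ(1.469) = 0.9292.

Power ≈ 0.929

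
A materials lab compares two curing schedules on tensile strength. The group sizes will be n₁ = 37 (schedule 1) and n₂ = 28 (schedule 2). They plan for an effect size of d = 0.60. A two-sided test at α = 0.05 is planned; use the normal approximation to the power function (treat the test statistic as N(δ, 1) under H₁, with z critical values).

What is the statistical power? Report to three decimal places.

Power ≈ 0.668

Noncentrality parameter: δ = d / √(1/n₁ + 1/n₂) = 0.60 / √(1/37 + 1/28) = 2.3954
Critical value for a two-sided test at α = 0.05: z_{α/2} = 1.960.
Power = Φ(δ − 1.960) + Φ(−δ − 1.960) = Φ(0.435) + Φ(-4.355) = 0.6684 + 0.0000 = 0.6684.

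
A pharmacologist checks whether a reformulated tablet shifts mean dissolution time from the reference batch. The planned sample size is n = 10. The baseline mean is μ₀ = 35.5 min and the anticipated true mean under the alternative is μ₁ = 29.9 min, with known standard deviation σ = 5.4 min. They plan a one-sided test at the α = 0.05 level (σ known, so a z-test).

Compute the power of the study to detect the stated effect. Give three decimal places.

Standardized effect: d = |μ₁ − μ₀| / σ = |29.9 − 35.5| / 5.4 = 1.0370
Noncentrality parameter: δ = d·√n = 1.0370 × √10 = 3.2794
One-sided α = 0.05 → critical value z_{0.05} = 1.645.
Power = Φ(δ − 1.645) = Φ(1.635) = 0.9489.

Power ≈ 0.949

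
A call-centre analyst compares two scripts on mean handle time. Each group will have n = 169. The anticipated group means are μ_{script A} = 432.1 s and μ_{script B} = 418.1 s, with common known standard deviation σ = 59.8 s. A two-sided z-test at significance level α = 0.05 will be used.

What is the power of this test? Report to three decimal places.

Power ≈ 0.576

Standardized effect: d = |μ_{script A} − μ_{script B}| / σ = |432.1 − 418.1| / 59.8 = 0.2341
Noncentrality parameter: δ = d·√(n/2) = 0.2341 × √(169/2) = 2.1521
Two-sided α = 0.05 → critical value z_{0.025} = 1.960.
Power = Φ(δ − 1.960) + Φ(−δ − 1.960) = Φ(0.192) + Φ(-4.112) = 0.5762 + 0.0000 = 0.5762.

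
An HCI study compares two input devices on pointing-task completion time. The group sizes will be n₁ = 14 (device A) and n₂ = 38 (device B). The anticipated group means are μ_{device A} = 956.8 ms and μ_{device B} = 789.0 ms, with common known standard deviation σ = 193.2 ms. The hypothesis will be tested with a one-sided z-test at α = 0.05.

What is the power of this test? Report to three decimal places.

Power ≈ 0.871

Standardized effect: d = |μ_{device A} − μ_{device B}| / σ = |956.8 − 789.0| / 193.2 = 0.8685
Noncentrality parameter: λ = d / √(1/n₁ + 1/n₂) = 0.8685 / √(1/14 + 1/38) = 2.7780
One-sided α = 0.05 → critical value z_{0.05} = 1.645.
Power = P(Z > 1.645 − λ) = Φ(1.133) = 0.8714.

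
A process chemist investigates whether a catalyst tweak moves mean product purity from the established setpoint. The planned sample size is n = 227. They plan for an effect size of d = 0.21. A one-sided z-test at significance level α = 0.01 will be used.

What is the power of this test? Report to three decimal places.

Noncentrality parameter: δ = d·√n = 0.21 × √227 = 3.1640
One-sided α = 0.01 → critical value z_{0.01} = 2.326.
Power = P(Z > 2.326 − δ) = Φ(0.838) = 0.7989.

Power ≈ 0.799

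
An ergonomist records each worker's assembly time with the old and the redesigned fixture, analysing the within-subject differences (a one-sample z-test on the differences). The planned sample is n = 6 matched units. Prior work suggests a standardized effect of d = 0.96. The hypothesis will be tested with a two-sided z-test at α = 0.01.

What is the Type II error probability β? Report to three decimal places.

Noncentrality parameter: δ = d·√n = 0.96 × √6 = 2.3515
Critical value for a two-sided test at α = 0.01: z_{α/2} = 2.576.
Power = Φ(δ − 2.576) + Φ(−δ − 2.576) = Φ(-0.224) + Φ(-4.927) = 0.4113 + 0.0000 = 0.4113.
Type II error: β = 1 − power = 1 − 0.4113 = 0.5887.

β ≈ 0.589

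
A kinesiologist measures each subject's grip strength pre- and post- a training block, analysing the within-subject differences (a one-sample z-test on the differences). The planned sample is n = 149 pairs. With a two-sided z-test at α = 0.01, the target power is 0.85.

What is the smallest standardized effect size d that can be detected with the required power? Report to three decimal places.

d ≈ 0.296

Need Φ(δ − 2.576) = 0.85, so δ = 2.576 + 1.036 = 3.612.
(Lower-tail contribution to power is negligible for δ > 0.)
δ = d·√n ⇒ d = δ/√n = 3.612/√149 = 0.2959.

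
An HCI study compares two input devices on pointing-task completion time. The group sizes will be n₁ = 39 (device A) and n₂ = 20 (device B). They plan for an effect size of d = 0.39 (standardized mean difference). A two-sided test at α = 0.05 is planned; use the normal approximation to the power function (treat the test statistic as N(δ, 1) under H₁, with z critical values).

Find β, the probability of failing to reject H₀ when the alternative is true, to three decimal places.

Noncentrality parameter: δ = d / √(1/n₁ + 1/n₂) = 0.39 / √(1/39 + 1/20) = 1.4180
Two-sided α = 0.05 → critical value z_{0.025} = 1.960.
Power = Φ(δ − 1.960) + Φ(−δ − 1.960) = Φ(-0.542) + Φ(-3.378) = 0.2939 + 0.0004 = 0.2943.
Type II error: β = 1 − power = 1 − 0.2943 = 0.7057.

β ≈ 0.706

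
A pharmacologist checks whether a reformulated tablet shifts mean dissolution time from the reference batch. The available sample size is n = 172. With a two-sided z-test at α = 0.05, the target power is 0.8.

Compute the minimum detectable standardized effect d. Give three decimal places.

Required noncentrality: δ = z_{0.025} + z_{0.20} = 1.960 + 0.842 = 2.802.
(The second rejection-region term Φ(−δ − z_{α/2}) is negligible and dropped.)
δ = d·√n ⇒ d = δ/√n = 2.802/√172 = 0.2136.

d ≈ 0.214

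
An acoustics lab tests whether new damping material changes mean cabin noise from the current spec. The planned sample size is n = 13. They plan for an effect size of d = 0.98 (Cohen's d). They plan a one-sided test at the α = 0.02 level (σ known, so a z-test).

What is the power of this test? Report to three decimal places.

Noncentrality parameter: δ = d·√n = 0.98 × √13 = 3.5334
Critical value for a one-sided test at α = 0.02: z_α = 2.054.
Power = Φ(δ − 2.054) = Φ(1.480) = 0.9305.

Power ≈ 0.931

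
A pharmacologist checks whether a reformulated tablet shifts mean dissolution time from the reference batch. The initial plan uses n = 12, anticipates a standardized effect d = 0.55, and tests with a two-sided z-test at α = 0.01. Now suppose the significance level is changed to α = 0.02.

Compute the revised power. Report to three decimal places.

Power ≈ 0.337

δ = d·√n = 0.55 × √12 = 1.9053 (unchanged). New critical value: z_{0.01} = 2.326.
Revised power = Φ(δ − 2.326) + Φ(−δ − 2.326) = Φ(-0.421) + Φ(-4.232) = 0.3368 + 0.0000 = 0.3369.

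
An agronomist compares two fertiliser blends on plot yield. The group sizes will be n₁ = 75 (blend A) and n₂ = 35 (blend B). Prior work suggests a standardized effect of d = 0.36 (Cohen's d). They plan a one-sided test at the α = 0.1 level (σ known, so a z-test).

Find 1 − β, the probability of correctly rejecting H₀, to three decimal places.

Noncentrality parameter: δ = d / √(1/n₁ + 1/n₂) = 0.36 / √(1/75 + 1/35) = 1.7586
Critical value for a one-sided test at α = 0.1: z_α = 1.282.
Power = P(Z > 1.282 − δ) = Φ(0.477) = 0.6833.

Power ≈ 0.683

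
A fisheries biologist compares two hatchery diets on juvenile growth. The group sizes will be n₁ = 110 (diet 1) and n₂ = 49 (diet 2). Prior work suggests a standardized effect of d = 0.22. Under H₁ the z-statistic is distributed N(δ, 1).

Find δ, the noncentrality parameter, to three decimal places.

δ = d / √(1/n₁ + 1/n₂) = 0.22 / √(1/110 + 1/49) = 1.2809

δ ≈ 1.281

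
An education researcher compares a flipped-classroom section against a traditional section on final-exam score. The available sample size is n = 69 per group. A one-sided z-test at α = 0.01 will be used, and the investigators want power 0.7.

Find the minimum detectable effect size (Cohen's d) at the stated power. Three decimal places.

d ≈ 0.485

Required noncentrality: δ = z_{0.01} + z_{0.30} = 2.326 + 0.524 = 2.851.
δ = d·√(n/2) ⇒ d = δ/√(n/2) = 2.851/√(69/2) = 0.4853.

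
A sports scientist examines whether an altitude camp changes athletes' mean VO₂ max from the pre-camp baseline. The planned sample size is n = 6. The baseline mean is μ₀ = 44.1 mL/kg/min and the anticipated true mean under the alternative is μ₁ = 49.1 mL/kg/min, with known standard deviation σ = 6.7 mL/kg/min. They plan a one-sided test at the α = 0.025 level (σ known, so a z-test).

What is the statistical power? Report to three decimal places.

Standardized effect: d = |μ₁ − μ₀| / σ = |49.1 − 44.1| / 6.7 = 0.7463
Noncentrality parameter: δ = d·√n = 0.7463 × √6 = 1.8280
Critical value for a one-sided test at α = 0.025: z_α = 1.960.
Power = Φ(δ − 1.960) = Φ(-0.132) = 0.4475.

Power ≈ 0.447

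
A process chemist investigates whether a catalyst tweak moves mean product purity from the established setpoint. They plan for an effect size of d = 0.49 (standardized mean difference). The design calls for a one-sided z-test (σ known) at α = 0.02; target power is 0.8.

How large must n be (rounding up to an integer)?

Set Φ(δ − 2.054) = 0.8; then δ − 2.054 = Φ⁻¹(0.8) = 0.842, giving δ = 2.895.
δ = d·√n ⇒ n = (δ/d)² = (2.895 / 0.49)² = 34.92.
Round up to the next whole unit.

n = 35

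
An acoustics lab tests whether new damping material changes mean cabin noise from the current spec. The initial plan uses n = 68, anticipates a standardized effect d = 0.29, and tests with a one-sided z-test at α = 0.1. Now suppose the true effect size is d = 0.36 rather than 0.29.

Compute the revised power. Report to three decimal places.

Power ≈ 0.954

With d = 0.36: δ = d·√n = 0.36 × √68 = 2.9686. Critical value z_{0.1} = 1.282.
Revised power = Φ(δ − 1.282) = Φ(1.687) = 0.9542.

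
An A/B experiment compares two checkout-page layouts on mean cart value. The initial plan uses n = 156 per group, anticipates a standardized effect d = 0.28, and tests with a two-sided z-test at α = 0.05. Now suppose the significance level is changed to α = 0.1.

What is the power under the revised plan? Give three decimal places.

Power ≈ 0.796

δ = d·√(n/2) = 0.28 × √(156/2) = 2.4729 (unchanged). New critical value: z_{0.05} = 1.645.
Revised power = Φ(δ − 1.645) + Φ(−δ − 1.645) = Φ(0.828) + Φ(-4.118) = 0.7962 + 0.0000 = 0.7962.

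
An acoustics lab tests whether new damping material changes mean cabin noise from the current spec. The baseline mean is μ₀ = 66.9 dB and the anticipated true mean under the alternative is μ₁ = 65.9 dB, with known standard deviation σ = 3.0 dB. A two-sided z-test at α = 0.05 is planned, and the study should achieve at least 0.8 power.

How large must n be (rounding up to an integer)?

n = 71

Standardized effect: d = |μ₁ − μ₀| / σ = |65.9 − 66.9| / 3.0 = 0.3333
Set Φ(δ − 1.960) = 0.8; then δ − 1.960 = Φ⁻¹(0.8) = 0.842, giving δ = 2.802.
(Ignoring the negligible lower-tail rejection probability gives the usual closed-form inversion.)
δ = d·√n ⇒ n = (δ/d)² = (2.802 / 0.3333)² = 70.64.
Rounding up, n = 71.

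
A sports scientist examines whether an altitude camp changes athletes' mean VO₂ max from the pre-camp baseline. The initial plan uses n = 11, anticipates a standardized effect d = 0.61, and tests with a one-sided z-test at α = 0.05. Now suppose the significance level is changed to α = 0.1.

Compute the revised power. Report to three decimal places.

Power ≈ 0.771

δ = d·√n = 0.61 × √11 = 2.0231 (unchanged). New critical value: z_{0.1} = 1.282.
Revised power = P(Z > 1.282 − δ) = Φ(0.742) = 0.7708.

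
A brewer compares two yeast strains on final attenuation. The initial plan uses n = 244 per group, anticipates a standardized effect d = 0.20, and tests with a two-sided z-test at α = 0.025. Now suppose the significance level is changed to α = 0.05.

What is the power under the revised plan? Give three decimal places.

δ = d·√(n/2) = 0.20 × √(244/2) = 2.2091 (unchanged). New critical value: z_{0.025} = 1.960.
Revised power = Φ(δ − 1.960) + Φ(−δ − 1.960) = Φ(0.249) + Φ(-4.169) = 0.5984 + 0.0000 = 0.5984.

Power ≈ 0.598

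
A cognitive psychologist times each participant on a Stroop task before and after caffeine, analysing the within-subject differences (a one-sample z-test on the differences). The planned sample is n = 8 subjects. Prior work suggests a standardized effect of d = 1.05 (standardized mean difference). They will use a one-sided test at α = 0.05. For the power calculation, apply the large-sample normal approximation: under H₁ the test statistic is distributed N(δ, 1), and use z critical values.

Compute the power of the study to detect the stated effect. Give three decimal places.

Power ≈ 0.907

Noncentrality parameter: δ = d·√n = 1.05 × √8 = 2.9698
One-sided α = 0.05 → critical value z_{0.05} = 1.645.
Power = P(Z > 1.645 − δ) = Φ(1.325) = 0.9074.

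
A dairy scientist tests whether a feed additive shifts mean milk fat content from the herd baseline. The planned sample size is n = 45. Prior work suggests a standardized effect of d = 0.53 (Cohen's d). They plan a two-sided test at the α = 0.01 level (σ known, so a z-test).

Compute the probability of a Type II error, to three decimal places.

Noncentrality parameter: δ = d·√n = 0.53 × √45 = 3.5553
Two-sided α = 0.01 → critical value z_{0.005} = 2.576.
Power = Φ(δ − 2.576) + Φ(−δ − 2.576) = Φ(0.980) + Φ(-6.131) = 0.8363 + 0.0000 = 0.8363.
Type II error: β = 1 − power = 1 − 0.8363 = 0.1637.

β ≈ 0.164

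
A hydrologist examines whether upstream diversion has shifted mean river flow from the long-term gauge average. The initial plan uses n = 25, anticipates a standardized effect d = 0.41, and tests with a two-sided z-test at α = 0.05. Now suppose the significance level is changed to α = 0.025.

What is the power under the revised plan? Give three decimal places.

δ = d·√n = 0.41 × √25 = 2.0500 (unchanged). New critical value: z_{0.0125} = 2.241.
Revised power = Φ(δ − 2.241) + Φ(−δ − 2.241) = Φ(-0.191) + Φ(-4.291) = 0.4241 + 0.0000 = 0.4241.

Power ≈ 0.424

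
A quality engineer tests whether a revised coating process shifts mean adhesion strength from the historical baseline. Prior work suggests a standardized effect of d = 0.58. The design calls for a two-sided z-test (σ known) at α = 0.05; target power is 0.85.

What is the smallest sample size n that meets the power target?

For power 0.85 need Φ(δ − z_{0.025}) = 0.85, so δ = z_{0.025} + z_{0.15} = 1.960 + 1.036 = 2.996.
(Ignoring the negligible lower-tail rejection probability gives the usual closed-form inversion.)
δ = d·√n ⇒ n = (δ/d)² = (2.996 / 0.58)² = 26.69.
Rounding up, n = 27.

n = 27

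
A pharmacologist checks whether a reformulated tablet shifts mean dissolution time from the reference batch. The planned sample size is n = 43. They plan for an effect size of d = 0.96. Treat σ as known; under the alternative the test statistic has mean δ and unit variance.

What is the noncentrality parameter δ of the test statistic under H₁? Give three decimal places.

δ ≈ 6.295

δ = d·√n = 0.96 × √43 = 6.2951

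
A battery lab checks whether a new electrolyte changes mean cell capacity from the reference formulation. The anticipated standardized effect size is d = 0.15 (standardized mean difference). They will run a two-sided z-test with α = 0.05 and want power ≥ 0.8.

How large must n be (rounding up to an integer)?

Set Φ(δ − 1.960) = 0.8; then δ − 1.960 = Φ⁻¹(0.8) = 0.842, giving δ = 2.802.
(The Φ(−δ − z_{α/2}) term is vanishingly small for δ > 0 and is dropped in the standard sample-size formula.)
δ = d·√n ⇒ n = (δ/d)² = (2.802 / 0.15)² = 348.84.
Rounding up, n = 349.

n = 349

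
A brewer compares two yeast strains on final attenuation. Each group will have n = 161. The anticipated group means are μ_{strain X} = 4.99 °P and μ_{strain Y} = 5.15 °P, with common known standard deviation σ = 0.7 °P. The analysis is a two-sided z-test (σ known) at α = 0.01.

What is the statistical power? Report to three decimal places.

Standardized effect: d = |μ_{strain X} − μ_{strain Y}| / σ = |4.99 − 5.15| / 0.7 = 0.2286
Noncentrality parameter: δ = d·√(n/2) = 0.2286 × √(161/2) = 2.0508
Critical value for a two-sided test at α = 0.01: z_{α/2} = 2.576.
Power = Φ(δ − 2.576) + Φ(−δ − 2.576) = Φ(-0.525) + Φ(-4.627) = 0.2998 + 0.0000 = 0.2998.

Power ≈ 0.300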